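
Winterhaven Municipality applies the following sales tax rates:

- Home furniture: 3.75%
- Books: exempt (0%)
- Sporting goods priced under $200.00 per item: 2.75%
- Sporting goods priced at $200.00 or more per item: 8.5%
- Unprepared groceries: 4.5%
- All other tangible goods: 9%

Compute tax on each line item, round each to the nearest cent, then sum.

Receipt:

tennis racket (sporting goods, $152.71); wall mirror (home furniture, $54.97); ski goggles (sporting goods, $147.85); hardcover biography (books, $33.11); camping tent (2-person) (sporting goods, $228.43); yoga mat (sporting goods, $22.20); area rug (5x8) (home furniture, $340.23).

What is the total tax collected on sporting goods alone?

Tennis racket $152.71: sporting goods, under $200.00 → 2.75% → $4.20
Ski goggles $147.85: sporting goods, under $200.00 → 2.75% → $4.07
Camping tent (2-person) $228.43: sporting goods, $200.00 or more → 8.5% → $19.42
Yoga mat $22.20: sporting goods, under $200.00 → 2.75% → $0.61
Tax on sporting goods = $4.20 + $4.07 + $19.42 + $0.61 = $28.30

$28.30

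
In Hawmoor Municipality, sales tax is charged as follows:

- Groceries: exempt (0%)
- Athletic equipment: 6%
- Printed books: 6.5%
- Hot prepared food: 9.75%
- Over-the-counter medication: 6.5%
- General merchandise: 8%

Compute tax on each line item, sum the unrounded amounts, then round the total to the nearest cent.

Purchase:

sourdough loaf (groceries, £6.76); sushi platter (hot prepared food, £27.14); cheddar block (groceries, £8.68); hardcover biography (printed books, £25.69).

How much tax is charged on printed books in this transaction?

Hardcover biography £25.69: printed books → 6.5% → £1.66985
Tax on printed books: unrounded sum = £1.66985 → £1.67

£1.67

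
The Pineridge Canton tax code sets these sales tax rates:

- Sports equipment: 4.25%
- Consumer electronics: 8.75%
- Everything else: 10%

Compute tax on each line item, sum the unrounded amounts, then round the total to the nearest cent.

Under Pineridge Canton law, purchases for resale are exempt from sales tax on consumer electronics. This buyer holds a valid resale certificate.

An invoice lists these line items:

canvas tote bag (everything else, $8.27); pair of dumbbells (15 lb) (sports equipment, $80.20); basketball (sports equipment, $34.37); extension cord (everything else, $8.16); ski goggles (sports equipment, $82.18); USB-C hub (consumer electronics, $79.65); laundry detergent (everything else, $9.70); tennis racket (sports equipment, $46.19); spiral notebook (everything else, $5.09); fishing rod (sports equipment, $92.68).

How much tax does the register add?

Canvas tote bag $8.27: everything else → 10% → $0.827
Pair of dumbbells (15 lb) $80.20: sports equipment → 4.25% → $3.4085
Basketball $34.37: sports equipment → 4.25% → $1.460725
Extension cord $8.16: everything else → 10% → $0.816
Ski goggles $82.18: sports equipment → 4.25% → $3.49265
USB-C hub $79.65: consumer electronics, buyer-exempt → 0% → $0.00
Laundry detergent $9.70: everything else → 10% → $0.97
Tennis racket $46.19: sports equipment → 4.25% → $1.963075
Spiral notebook $5.09: everything else → 10% → $0.509
Fishing rod $92.68: sports equipment → 4.25% → $3.9389
Unrounded tax sum = $17.38585 → $17.39

$17.39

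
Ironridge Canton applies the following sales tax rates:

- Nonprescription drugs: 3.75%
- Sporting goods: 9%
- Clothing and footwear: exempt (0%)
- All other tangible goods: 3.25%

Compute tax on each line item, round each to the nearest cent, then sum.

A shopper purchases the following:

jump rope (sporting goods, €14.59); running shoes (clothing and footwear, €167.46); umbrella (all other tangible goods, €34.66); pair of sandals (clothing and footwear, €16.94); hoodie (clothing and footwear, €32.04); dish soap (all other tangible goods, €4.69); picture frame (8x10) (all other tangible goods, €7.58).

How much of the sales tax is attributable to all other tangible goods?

€1.53

Umbrella €34.66: all other tangible goods → 3.25% → €1.13
Dish soap €4.69: all other tangible goods → 3.25% → €0.15
Picture frame (8x10) €7.58: all other tangible goods → 3.25% → €0.25
Tax on all other tangible goods = €1.13 + €0.15 + €0.25 = €1.53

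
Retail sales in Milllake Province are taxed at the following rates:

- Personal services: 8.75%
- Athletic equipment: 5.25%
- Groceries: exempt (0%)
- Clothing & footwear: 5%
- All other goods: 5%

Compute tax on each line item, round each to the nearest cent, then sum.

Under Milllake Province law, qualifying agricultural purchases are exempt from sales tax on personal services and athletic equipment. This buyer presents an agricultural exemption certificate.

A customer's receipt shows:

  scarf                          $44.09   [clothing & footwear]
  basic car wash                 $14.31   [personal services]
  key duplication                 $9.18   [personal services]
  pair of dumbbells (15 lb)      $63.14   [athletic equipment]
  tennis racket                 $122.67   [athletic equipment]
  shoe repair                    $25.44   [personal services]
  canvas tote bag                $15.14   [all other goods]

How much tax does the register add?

$2.96

Scarf $44.09: clothing & footwear → 5% → $2.20
Basic car wash $14.31: personal services, buyer-exempt → 0% → $0.00
Key duplication $9.18: personal services, buyer-exempt → 0% → $0.00
Pair of dumbbells (15 lb) $63.14: athletic equipment, buyer-exempt → 0% → $0.00
Tennis racket $122.67: athletic equipment, buyer-exempt → 0% → $0.00
Shoe repair $25.44: personal services, buyer-exempt → 0% → $0.00
Canvas tote bag $15.14: all other goods → 5% → $0.76
Total tax = $2.20 + $0.76 = $2.96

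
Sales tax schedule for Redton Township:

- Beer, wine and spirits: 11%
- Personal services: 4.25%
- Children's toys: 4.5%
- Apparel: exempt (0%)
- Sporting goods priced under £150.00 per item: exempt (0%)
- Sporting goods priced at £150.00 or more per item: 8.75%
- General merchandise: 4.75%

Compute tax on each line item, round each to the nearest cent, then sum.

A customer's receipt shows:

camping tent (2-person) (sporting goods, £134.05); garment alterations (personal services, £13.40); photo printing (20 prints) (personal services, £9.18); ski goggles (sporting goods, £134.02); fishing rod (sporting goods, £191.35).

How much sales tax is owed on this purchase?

Camping tent (2-person) £134.05: sporting goods, under £150.00 → 0% → £0.00
Garment alterations £13.40: personal services → 4.25% → £0.57
Photo printing (20 prints) £9.18: personal services → 4.25% → £0.39
Ski goggles £134.02: sporting goods, under £150.00 → 0% → £0.00
Fishing rod £191.35: sporting goods, £150.00 or more → 8.75% → £16.74
Total tax = £0.57 + £0.39 + £16.74 = £17.70

£17.70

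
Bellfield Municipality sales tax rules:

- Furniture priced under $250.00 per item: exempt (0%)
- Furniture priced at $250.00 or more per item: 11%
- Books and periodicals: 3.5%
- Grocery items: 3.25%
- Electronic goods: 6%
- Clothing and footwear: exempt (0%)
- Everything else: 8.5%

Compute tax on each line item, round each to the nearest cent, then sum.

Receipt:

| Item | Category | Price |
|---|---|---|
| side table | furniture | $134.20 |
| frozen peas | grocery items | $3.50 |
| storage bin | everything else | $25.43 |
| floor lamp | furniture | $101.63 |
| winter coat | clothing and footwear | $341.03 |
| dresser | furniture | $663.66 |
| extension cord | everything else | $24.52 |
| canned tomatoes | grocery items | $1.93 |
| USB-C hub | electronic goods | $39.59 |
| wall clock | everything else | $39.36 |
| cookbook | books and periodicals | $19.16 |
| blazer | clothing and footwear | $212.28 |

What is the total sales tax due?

$83.81

Side table $134.20: furniture, under $250.00 → 0% → $0.00
Frozen peas $3.50: grocery items → 3.25% → $0.11
Storage bin $25.43: everything else → 8.5% → $2.16
Floor lamp $101.63: furniture, under $250.00 → 0% → $0.00
Winter coat $341.03: clothing and footwear → 0% → $0.00
Dresser $663.66: furniture, $250.00 or more → 11% → $73.00
Extension cord $24.52: everything else → 8.5% → $2.08
Canned tomatoes $1.93: grocery items → 3.25% → $0.06
USB-C hub $39.59: electronic goods → 6% → $2.38
Wall clock $39.36: everything else → 8.5% → $3.35
Cookbook $19.16: books and periodicals → 3.5% → $0.67
Blazer $212.28: clothing and footwear → 0% → $0.00
Total tax = $0.11 + $2.16 + $73.00 + $2.08 + $0.06 + $2.38 + $3.35 + $0.67 = $83.81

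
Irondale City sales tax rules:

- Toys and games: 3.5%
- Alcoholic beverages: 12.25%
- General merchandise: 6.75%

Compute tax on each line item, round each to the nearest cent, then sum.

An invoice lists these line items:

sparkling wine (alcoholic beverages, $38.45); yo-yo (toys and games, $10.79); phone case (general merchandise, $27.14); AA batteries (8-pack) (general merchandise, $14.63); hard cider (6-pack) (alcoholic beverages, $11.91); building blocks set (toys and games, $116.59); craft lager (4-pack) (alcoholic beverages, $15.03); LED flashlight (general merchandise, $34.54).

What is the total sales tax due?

$17.62

Sparkling wine $38.45: alcoholic beverages → 12.25% → $4.71
Yo-yo $10.79: toys and games → 3.5% → $0.38
Phone case $27.14: general merchandise → 6.75% → $1.83
AA batteries (8-pack) $14.63: general merchandise → 6.75% → $0.99
Hard cider (6-pack) $11.91: alcoholic beverages → 12.25% → $1.46
Building blocks set $116.59: toys and games → 3.5% → $4.08
Craft lager (4-pack) $15.03: alcoholic beverages → 12.25% → $1.84
LED flashlight $34.54: general merchandise → 6.75% → $2.33
Total tax = $4.71 + $0.38 + $1.83 + $0.99 + $1.46 + $4.08 + $1.84 + $2.33 = $17.62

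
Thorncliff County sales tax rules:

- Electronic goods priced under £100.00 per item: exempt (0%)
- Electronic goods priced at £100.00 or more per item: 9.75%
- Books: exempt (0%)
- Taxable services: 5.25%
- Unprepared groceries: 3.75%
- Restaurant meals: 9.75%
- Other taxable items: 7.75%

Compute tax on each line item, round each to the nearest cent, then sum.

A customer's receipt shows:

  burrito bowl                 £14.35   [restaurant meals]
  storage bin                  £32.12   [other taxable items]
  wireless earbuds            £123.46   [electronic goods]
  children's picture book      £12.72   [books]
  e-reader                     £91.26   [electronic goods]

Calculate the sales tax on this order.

£15.93

Burrito bowl £14.35: restaurant meals → 9.75% → £1.40
Storage bin £32.12: other taxable items → 7.75% → £2.49
Wireless earbuds £123.46: electronic goods, £100.00 or more → 9.75% → £12.04
Children's picture book £12.72: books → 0% → £0.00
E-reader £91.26: electronic goods, under £100.00 → 0% → £0.00
Total tax = £1.40 + £2.49 + £12.04 = £15.93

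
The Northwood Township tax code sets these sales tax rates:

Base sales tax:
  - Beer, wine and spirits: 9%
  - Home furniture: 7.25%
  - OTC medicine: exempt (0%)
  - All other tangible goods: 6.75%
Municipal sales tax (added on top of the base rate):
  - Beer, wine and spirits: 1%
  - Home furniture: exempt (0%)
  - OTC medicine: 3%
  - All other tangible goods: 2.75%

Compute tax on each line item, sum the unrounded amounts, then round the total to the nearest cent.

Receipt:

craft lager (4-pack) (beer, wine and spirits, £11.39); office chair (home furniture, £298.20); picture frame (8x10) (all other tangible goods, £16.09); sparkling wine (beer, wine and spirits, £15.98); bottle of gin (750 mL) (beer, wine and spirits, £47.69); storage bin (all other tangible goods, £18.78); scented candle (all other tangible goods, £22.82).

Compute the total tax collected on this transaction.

Craft lager (4-pack) £11.39: beer, wine and spirits → 9% + 1% municipal = 10% → £1.139
Office chair £298.20: home furniture → 7.25% + 0% municipal = 7.25% → £21.6195
Picture frame (8x10) £16.09: all other tangible goods → 6.75% + 2.75% municipal = 9.5% → £1.52855
Sparkling wine £15.98: beer, wine and spirits → 9% + 1% municipal = 10% → £1.598
Bottle of gin (750 mL) £47.69: beer, wine and spirits → 9% + 1% municipal = 10% → £4.769
Storage bin £18.78: all other tangible goods → 6.75% + 2.75% municipal = 9.5% → £1.7841
Scented candle £22.82: all other tangible goods → 6.75% + 2.75% municipal = 9.5% → £2.1679
Unrounded tax sum = £34.60605 → £34.61

£34.61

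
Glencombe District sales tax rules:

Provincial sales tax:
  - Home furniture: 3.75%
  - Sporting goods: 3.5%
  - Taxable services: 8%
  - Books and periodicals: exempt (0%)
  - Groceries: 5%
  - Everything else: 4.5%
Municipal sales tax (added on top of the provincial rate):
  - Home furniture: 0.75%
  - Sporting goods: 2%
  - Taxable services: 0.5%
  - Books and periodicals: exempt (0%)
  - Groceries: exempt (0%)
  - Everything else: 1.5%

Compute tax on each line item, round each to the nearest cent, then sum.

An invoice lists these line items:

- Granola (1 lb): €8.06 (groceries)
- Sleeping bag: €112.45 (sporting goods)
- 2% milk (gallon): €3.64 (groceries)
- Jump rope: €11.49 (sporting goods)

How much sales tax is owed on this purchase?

€7.39

Granola (1 lb) €8.06: groceries → 5% + 0% municipal = 5% → €0.40
Sleeping bag €112.45: sporting goods → 3.5% + 2% municipal = 5.5% → €6.18
2% milk (gallon) €3.64: groceries → 5% + 0% municipal = 5% → €0.18
Jump rope €11.49: sporting goods → 3.5% + 2% municipal = 5.5% → €0.63
Total tax = €0.40 + €6.18 + €0.18 + €0.63 = €7.39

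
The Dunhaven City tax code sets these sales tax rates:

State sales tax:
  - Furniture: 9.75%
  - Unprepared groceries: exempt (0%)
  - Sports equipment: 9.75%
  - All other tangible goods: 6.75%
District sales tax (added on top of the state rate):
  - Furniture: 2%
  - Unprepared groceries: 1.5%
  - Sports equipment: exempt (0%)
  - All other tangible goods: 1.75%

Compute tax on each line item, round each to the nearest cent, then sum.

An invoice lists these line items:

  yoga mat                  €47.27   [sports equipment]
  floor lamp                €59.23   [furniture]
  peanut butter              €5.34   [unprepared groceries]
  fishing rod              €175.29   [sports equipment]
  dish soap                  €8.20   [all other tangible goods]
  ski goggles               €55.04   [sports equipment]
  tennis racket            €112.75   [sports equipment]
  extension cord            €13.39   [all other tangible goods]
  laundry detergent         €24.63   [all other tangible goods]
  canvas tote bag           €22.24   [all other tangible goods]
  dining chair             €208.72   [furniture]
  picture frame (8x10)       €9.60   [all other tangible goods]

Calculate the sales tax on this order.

Yoga mat €47.27: sports equipment → 9.75% + 0% district = 9.75% → €4.61
Floor lamp €59.23: furniture → 9.75% + 2% district = 11.75% → €6.96
Peanut butter €5.34: unprepared groceries → 0% + 1.5% district = 1.5% → €0.08
Fishing rod €175.29: sports equipment → 9.75% + 0% district = 9.75% → €17.09
Dish soap €8.20: all other tangible goods → 6.75% + 1.75% district = 8.5% → €0.70
Ski goggles €55.04: sports equipment → 9.75% + 0% district = 9.75% → €5.37
Tennis racket €112.75: sports equipment → 9.75% + 0% district = 9.75% → €10.99
Extension cord €13.39: all other tangible goods → 6.75% + 1.75% district = 8.5% → €1.14
Laundry detergent €24.63: all other tangible goods → 6.75% + 1.75% district = 8.5% → €2.09
Canvas tote bag €22.24: all other tangible goods → 6.75% + 1.75% district = 8.5% → €1.89
Dining chair €208.72: furniture → 9.75% + 2% district = 11.75% → €24.52
Picture frame (8x10) €9.60: all other tangible goods → 6.75% + 1.75% district = 8.5% → €0.82
Total tax = €4.61 + €6.96 + €0.08 + €17.09 + €0.70 + €5.37 + €10.99 + €1.14 + €2.09 + €1.89 + €24.52 + €0.82 = €76.26

€76.26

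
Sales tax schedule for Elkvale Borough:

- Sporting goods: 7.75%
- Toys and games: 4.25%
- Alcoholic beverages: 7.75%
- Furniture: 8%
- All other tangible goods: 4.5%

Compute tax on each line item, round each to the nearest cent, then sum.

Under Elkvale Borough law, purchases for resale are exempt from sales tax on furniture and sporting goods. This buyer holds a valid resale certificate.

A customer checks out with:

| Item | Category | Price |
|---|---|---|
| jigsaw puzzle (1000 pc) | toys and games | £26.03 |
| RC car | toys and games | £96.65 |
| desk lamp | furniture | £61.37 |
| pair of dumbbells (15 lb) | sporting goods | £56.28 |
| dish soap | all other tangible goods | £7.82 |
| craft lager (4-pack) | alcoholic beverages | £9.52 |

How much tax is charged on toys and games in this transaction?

Jigsaw puzzle (1000 pc) £26.03: toys and games → 4.25% → £1.11
RC car £96.65: toys and games → 4.25% → £4.11
Tax on toys and games = £1.11 + £4.11 = £5.22

£5.22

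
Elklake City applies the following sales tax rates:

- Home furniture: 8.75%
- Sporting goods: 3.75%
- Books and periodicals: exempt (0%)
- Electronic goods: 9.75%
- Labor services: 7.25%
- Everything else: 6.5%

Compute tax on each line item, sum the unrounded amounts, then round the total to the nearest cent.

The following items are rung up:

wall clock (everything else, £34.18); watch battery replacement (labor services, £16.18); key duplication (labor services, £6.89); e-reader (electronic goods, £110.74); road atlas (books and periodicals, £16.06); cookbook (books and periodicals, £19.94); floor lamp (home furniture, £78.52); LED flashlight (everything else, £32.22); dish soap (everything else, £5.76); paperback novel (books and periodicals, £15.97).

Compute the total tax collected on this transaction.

Wall clock £34.18: everything else → 6.5% → £2.2217
Watch battery replacement £16.18: labor services → 7.25% → £1.17305
Key duplication £6.89: labor services → 7.25% → £0.499525
E-reader £110.74: electronic goods → 9.75% → £10.79715
Road atlas £16.06: books and periodicals → 0% → £0.00
Cookbook £19.94: books and periodicals → 0% → £0.00
Floor lamp £78.52: home furniture → 8.75% → £6.8705
LED flashlight £32.22: everything else → 6.5% → £2.0943
Dish soap £5.76: everything else → 6.5% → £0.3744
Paperback novel £15.97: books and periodicals → 0% → £0.00
Unrounded tax sum = £24.030625 → £24.03

£24.03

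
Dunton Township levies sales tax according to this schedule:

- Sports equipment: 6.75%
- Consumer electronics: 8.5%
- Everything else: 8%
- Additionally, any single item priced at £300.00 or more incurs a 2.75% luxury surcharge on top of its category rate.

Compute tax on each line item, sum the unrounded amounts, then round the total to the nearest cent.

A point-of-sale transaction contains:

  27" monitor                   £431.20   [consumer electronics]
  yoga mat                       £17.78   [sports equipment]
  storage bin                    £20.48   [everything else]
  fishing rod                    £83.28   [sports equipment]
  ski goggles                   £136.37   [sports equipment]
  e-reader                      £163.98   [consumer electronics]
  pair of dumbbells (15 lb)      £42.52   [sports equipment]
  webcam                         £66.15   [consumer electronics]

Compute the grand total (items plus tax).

27" monitor £431.20: consumer electronics → 8.5% + 2.75% surcharge = 11.25% → £48.51
Yoga mat £17.78: sports equipment → 6.75% → £1.20015
Storage bin £20.48: everything else → 8% → £1.6384
Fishing rod £83.28: sports equipment → 6.75% → £5.6214
Ski goggles £136.37: sports equipment → 6.75% → £9.204975
E-reader £163.98: consumer electronics → 8.5% → £13.9383
Pair of dumbbells (15 lb) £42.52: sports equipment → 6.75% → £2.8701
Webcam £66.15: consumer electronics → 8.5% → £5.62275
Subtotal = £961.76; unrounded tax = £88.606075 → £88.61; total due = £1050.37

£1050.37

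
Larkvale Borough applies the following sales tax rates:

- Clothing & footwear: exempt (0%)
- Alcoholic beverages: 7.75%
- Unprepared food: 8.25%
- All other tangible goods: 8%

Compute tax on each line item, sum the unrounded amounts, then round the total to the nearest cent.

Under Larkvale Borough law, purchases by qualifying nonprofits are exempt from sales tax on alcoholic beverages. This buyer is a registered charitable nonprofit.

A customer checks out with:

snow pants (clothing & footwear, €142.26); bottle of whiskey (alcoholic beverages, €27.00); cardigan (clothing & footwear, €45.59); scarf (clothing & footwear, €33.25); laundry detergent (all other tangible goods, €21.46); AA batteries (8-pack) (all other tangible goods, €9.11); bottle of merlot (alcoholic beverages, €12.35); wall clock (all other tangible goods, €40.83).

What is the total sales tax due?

€5.71

Snow pants €142.26: clothing & footwear → 0% → €0.00
Bottle of whiskey €27.00: alcoholic beverages, buyer-exempt → 0% → €0.00
Cardigan €45.59: clothing & footwear → 0% → €0.00
Scarf €33.25: clothing & footwear → 0% → €0.00
Laundry detergent €21.46: all other tangible goods → 8% → €1.7168
AA batteries (8-pack) €9.11: all other tangible goods → 8% → €0.7288
Bottle of merlot €12.35: alcoholic beverages, buyer-exempt → 0% → €0.00
Wall clock €40.83: all other tangible goods → 8% → €3.2664
Unrounded tax sum = €5.712 → €5.71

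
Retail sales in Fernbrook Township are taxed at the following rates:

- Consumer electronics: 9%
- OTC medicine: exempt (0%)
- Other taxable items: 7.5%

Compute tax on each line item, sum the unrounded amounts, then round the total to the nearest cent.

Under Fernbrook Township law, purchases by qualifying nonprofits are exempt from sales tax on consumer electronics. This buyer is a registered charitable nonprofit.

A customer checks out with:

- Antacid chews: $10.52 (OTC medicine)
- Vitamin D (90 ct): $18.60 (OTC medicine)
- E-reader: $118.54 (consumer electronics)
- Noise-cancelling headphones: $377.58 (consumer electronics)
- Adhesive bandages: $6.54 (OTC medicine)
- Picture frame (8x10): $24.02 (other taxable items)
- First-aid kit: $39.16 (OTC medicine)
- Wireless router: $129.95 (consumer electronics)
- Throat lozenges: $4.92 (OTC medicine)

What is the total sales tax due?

$1.80

Antacid chews $10.52: OTC medicine → 0% → $0.00
Vitamin D (90 ct) $18.60: OTC medicine → 0% → $0.00
E-reader $118.54: consumer electronics, buyer-exempt → 0% → $0.00
Noise-cancelling headphones $377.58: consumer electronics, buyer-exempt → 0% → $0.00
Adhesive bandages $6.54: OTC medicine → 0% → $0.00
Picture frame (8x10) $24.02: other taxable items → 7.5% → $1.8015
First-aid kit $39.16: OTC medicine → 0% → $0.00
Wireless router $129.95: consumer electronics, buyer-exempt → 0% → $0.00
Throat lozenges $4.92: OTC medicine → 0% → $0.00
Unrounded tax sum = $1.8015 → $1.80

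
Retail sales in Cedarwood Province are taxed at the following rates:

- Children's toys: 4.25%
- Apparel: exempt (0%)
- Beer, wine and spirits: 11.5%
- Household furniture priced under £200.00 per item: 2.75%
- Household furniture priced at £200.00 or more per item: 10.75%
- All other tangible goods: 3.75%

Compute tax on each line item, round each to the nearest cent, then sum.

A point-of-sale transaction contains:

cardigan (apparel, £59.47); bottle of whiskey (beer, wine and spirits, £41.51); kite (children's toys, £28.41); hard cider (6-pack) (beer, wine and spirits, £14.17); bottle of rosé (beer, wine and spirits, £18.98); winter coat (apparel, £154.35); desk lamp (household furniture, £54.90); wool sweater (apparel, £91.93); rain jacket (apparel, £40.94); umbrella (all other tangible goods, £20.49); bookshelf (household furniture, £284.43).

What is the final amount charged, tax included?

£852.23

Cardigan £59.47: apparel → 0% → £0.00
Bottle of whiskey £41.51: beer, wine and spirits → 11.5% → £4.77
Kite £28.41: children's toys → 4.25% → £1.21
Hard cider (6-pack) £14.17: beer, wine and spirits → 11.5% → £1.63
Bottle of rosé £18.98: beer, wine and spirits → 11.5% → £2.18
Winter coat £154.35: apparel → 0% → £0.00
Desk lamp £54.90: household furniture, under £200.00 → 2.75% → £1.51
Wool sweater £91.93: apparel → 0% → £0.00
Rain jacket £40.94: apparel → 0% → £0.00
Umbrella £20.49: all other tangible goods → 3.75% → £0.77
Bookshelf £284.43: household furniture, £200.00 or more → 10.75% → £30.58
Subtotal = £809.58; tax = £42.65; total due = £852.23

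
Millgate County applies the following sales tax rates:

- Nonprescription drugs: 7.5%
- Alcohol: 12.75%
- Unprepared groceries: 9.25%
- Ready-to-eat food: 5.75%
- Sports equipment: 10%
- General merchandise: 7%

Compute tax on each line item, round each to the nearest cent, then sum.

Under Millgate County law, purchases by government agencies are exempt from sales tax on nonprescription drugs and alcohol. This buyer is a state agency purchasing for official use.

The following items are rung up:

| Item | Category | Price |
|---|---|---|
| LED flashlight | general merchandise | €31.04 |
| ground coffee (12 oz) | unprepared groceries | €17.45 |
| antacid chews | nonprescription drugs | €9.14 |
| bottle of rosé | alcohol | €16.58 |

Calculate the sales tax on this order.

€3.78

LED flashlight €31.04: general merchandise → 7% → €2.17
Ground coffee (12 oz) €17.45: unprepared groceries → 9.25% → €1.61
Antacid chews €9.14: nonprescription drugs, buyer-exempt → 0% → €0.00
Bottle of rosé €16.58: alcohol, buyer-exempt → 0% → €0.00
Total tax = €2.17 + €1.61 = €3.78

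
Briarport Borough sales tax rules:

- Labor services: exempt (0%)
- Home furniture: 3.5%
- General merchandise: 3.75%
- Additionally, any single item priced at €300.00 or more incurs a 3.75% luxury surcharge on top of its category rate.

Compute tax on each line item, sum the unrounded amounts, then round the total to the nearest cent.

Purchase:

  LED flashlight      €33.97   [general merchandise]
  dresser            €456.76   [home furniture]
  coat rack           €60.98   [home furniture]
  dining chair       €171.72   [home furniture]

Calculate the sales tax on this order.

LED flashlight €33.97: general merchandise → 3.75% → €1.273875
Dresser €456.76: home furniture → 3.5% + 3.75% surcharge = 7.25% → €33.1151
Coat rack €60.98: home furniture → 3.5% → €2.1343
Dining chair €171.72: home furniture → 3.5% → €6.0102
Unrounded tax sum = €42.533475 → €42.53

€42.53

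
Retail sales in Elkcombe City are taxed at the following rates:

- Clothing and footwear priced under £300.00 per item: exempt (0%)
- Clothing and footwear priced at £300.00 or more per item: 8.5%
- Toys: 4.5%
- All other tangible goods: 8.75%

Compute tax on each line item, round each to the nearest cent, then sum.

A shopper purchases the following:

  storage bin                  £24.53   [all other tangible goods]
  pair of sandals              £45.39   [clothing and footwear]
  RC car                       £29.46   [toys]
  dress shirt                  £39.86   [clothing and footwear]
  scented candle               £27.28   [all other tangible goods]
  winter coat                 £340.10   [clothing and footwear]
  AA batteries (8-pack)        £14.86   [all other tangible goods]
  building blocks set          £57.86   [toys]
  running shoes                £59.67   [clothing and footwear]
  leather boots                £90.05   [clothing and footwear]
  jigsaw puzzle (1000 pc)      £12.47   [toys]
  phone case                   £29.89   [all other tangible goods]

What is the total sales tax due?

Storage bin £24.53: all other tangible goods → 8.75% → £2.15
Pair of sandals £45.39: clothing and footwear, under £300.00 → 0% → £0.00
RC car £29.46: toys → 4.5% → £1.33
Dress shirt £39.86: clothing and footwear, under £300.00 → 0% → £0.00
Scented candle £27.28: all other tangible goods → 8.75% → £2.39
Winter coat £340.10: clothing and footwear, £300.00 or more → 8.5% → £28.91
AA batteries (8-pack) £14.86: all other tangible goods → 8.75% → £1.30
Building blocks set £57.86: toys → 4.5% → £2.60
Running shoes £59.67: clothing and footwear, under £300.00 → 0% → £0.00
Leather boots £90.05: clothing and footwear, under £300.00 → 0% → £0.00
Jigsaw puzzle (1000 pc) £12.47: toys → 4.5% → £0.56
Phone case £29.89: all other tangible goods → 8.75% → £2.62
Total tax = £2.15 + £1.33 + £2.39 + £28.91 + £1.30 + £2.60 + £0.56 + £2.62 = £41.86

£41.86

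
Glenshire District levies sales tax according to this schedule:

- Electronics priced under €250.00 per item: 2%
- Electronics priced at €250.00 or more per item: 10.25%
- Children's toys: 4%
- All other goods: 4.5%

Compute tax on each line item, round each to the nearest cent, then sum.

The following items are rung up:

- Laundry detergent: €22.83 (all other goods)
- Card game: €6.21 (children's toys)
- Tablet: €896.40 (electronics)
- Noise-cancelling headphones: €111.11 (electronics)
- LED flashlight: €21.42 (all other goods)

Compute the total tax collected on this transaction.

€96.34

Laundry detergent €22.83: all other goods → 4.5% → €1.03
Card game €6.21: children's toys → 4% → €0.25
Tablet €896.40: electronics, €250.00 or more → 10.25% → €91.88
Noise-cancelling headphones €111.11: electronics, under €250.00 → 2% → €2.22
LED flashlight €21.42: all other goods → 4.5% → €0.96
Total tax = €1.03 + €0.25 + €91.88 + €2.22 + €0.96 = €96.34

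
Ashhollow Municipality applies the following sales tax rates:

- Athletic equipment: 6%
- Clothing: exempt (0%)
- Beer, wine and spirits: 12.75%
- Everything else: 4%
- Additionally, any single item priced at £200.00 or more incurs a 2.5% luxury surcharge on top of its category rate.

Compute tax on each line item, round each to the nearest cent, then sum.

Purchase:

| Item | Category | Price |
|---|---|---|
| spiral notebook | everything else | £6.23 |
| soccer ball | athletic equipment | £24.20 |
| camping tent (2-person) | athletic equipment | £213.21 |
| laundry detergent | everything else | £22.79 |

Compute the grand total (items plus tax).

£287.16

Spiral notebook £6.23: everything else → 4% → £0.25
Soccer ball £24.20: athletic equipment → 6% → £1.45
Camping tent (2-person) £213.21: athletic equipment → 6% + 2.5% surcharge = 8.5% → £18.12
Laundry detergent £22.79: everything else → 4% → £0.91
Subtotal = £266.43; tax = £20.73; total due = £287.16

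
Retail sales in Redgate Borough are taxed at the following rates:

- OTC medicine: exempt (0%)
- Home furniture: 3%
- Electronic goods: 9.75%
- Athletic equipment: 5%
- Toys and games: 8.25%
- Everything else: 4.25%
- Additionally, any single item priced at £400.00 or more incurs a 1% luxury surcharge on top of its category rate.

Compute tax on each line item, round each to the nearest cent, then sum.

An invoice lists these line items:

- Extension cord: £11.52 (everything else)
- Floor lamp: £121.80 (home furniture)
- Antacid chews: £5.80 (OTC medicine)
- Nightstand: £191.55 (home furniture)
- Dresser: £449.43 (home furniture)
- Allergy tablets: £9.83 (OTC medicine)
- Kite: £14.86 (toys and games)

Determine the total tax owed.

Extension cord £11.52: everything else → 4.25% → £0.49
Floor lamp £121.80: home furniture → 3% → £3.65
Antacid chews £5.80: OTC medicine → 0% → £0.00
Nightstand £191.55: home furniture → 3% → £5.75
Dresser £449.43: home furniture → 3% + 1% surcharge = 4% → £17.98
Allergy tablets £9.83: OTC medicine → 0% → £0.00
Kite £14.86: toys and games → 8.25% → £1.23
Total tax = £0.49 + £3.65 + £5.75 + £17.98 + £1.23 = £29.10

£29.10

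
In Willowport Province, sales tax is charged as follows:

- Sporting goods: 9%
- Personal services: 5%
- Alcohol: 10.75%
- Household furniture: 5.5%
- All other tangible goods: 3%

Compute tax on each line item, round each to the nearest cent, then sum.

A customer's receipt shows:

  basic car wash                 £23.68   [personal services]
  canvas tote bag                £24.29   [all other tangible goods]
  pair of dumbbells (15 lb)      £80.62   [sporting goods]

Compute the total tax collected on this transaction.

Basic car wash £23.68: personal services → 5% → £1.18
Canvas tote bag £24.29: all other tangible goods → 3% → £0.73
Pair of dumbbells (15 lb) £80.62: sporting goods → 9% → £7.26
Total tax = £1.18 + £0.73 + £7.26 = £9.17

£9.17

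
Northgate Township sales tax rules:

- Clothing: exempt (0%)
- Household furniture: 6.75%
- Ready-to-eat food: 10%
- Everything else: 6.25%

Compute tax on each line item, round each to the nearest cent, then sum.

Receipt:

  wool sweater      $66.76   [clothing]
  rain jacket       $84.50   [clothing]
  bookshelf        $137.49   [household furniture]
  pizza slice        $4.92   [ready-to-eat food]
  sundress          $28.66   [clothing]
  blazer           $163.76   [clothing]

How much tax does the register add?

$9.77

Wool sweater $66.76: clothing → 0% → $0.00
Rain jacket $84.50: clothing → 0% → $0.00
Bookshelf $137.49: household furniture → 6.75% → $9.28
Pizza slice $4.92: ready-to-eat food → 10% → $0.49
Sundress $28.66: clothing → 0% → $0.00
Blazer $163.76: clothing → 0% → $0.00
Total tax = $9.28 + $0.49 = $9.77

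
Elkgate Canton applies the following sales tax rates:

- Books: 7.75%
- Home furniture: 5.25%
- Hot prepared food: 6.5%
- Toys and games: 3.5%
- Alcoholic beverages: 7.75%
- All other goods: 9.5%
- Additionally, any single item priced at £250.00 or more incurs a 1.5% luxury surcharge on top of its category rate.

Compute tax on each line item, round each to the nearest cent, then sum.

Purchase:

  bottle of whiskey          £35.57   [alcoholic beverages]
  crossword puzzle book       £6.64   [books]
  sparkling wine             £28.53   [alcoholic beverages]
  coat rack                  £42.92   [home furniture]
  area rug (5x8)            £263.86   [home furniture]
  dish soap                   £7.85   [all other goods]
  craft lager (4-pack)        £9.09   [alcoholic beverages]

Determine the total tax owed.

£26.99

Bottle of whiskey £35.57: alcoholic beverages → 7.75% → £2.76
Crossword puzzle book £6.64: books → 7.75% → £0.51
Sparkling wine £28.53: alcoholic beverages → 7.75% → £2.21
Coat rack £42.92: home furniture → 5.25% → £2.25
Area rug (5x8) £263.86: home furniture → 5.25% + 1.5% surcharge = 6.75% → £17.81
Dish soap £7.85: all other goods → 9.5% → £0.75
Craft lager (4-pack) £9.09: alcoholic beverages → 7.75% → £0.70
Total tax = £2.76 + £0.51 + £2.21 + £2.25 + £17.81 + £0.75 + £0.70 = £26.99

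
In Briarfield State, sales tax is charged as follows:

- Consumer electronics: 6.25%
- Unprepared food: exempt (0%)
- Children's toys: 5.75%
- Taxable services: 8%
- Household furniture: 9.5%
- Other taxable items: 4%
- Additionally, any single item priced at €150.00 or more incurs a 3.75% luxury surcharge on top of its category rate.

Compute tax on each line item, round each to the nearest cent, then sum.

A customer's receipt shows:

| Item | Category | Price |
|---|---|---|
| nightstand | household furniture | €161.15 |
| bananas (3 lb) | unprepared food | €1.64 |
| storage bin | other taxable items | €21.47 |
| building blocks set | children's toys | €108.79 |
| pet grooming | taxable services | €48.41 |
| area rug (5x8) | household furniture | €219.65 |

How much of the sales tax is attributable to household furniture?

Nightstand €161.15: household furniture → 9.5% + 3.75% surcharge = 13.25% → €21.35
Area rug (5x8) €219.65: household furniture → 9.5% + 3.75% surcharge = 13.25% → €29.10
Tax on household furniture = €21.35 + €29.10 = €50.45

€50.45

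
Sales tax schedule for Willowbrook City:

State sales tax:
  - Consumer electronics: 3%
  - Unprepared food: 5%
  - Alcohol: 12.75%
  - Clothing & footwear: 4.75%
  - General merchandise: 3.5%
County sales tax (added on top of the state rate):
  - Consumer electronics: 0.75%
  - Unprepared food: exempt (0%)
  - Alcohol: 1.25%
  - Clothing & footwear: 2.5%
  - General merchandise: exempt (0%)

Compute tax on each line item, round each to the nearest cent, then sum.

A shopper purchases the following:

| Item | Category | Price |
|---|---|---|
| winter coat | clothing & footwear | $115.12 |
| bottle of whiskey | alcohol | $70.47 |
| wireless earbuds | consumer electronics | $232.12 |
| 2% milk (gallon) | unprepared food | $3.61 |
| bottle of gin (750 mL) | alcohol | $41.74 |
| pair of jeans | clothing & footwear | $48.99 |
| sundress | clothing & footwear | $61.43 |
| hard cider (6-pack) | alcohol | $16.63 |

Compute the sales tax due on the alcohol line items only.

Bottle of whiskey $70.47: alcohol → 12.75% + 1.25% county = 14% → $9.87
Bottle of gin (750 mL) $41.74: alcohol → 12.75% + 1.25% county = 14% → $5.84
Hard cider (6-pack) $16.63: alcohol → 12.75% + 1.25% county = 14% → $2.33
Tax on alcohol = $9.87 + $5.84 + $2.33 = $18.04

$18.04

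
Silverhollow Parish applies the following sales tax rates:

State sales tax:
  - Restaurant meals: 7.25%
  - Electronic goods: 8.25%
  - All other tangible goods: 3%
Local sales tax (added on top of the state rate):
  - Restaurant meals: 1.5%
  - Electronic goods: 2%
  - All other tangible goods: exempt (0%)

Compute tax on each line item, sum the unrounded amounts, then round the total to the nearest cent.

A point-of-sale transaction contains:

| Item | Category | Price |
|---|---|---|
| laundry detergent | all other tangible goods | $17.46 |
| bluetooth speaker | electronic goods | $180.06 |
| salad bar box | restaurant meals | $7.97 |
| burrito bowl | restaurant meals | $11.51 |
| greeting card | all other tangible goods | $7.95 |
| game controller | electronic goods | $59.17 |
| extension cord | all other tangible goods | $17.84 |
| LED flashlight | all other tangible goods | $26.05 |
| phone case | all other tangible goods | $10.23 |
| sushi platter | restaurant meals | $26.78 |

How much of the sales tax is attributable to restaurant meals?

Salad bar box $7.97: restaurant meals → 7.25% + 1.5% local = 8.75% → $0.697375
Burrito bowl $11.51: restaurant meals → 7.25% + 1.5% local = 8.75% → $1.007125
Sushi platter $26.78: restaurant meals → 7.25% + 1.5% local = 8.75% → $2.34325
Tax on restaurant meals: unrounded sum = $4.04775 → $4.05

$4.05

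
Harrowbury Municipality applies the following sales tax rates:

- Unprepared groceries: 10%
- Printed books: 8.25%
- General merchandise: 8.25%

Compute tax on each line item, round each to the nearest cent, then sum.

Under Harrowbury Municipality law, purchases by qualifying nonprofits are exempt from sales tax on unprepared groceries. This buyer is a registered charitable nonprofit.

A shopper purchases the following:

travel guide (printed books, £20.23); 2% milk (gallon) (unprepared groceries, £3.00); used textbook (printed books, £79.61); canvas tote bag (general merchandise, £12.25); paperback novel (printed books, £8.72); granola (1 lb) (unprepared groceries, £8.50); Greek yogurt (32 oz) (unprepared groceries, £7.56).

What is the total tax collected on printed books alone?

Travel guide £20.23: printed books → 8.25% → £1.67
Used textbook £79.61: printed books → 8.25% → £6.57
Paperback novel £8.72: printed books → 8.25% → £0.72
Tax on printed books = £1.67 + £6.57 + £0.72 = £8.96

£8.96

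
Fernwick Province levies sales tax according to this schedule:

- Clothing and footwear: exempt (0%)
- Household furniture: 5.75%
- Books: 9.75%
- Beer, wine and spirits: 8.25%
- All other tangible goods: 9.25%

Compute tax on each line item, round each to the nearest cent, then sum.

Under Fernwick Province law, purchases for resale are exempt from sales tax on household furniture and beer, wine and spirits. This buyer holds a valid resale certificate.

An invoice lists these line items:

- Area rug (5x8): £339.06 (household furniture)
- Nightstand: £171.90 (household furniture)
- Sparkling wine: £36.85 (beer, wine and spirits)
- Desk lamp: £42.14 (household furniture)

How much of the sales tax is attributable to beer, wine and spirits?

£0.00

Sparkling wine £36.85: beer, wine and spirits, buyer-exempt → 0% → £0.00
Tax on beer, wine and spirits = £0.00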